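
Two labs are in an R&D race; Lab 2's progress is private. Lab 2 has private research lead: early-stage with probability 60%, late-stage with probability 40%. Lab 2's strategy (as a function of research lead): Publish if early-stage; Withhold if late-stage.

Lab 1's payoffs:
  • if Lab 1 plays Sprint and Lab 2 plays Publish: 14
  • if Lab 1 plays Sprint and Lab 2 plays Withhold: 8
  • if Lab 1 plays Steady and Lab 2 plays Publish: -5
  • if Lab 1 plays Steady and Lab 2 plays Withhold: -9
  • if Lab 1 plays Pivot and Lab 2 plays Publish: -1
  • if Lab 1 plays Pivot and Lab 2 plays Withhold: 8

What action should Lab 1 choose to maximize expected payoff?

Compute Lab 1's expected payoff for each action, taking the expectation over Lab 2's type.
E[Sprint] = 0.6·(14) + 0.4·(8) = 11.6
E[Steady] = 0.6·(-5) + 0.4·(-9) = -6.6
E[Pivot] = 0.6·(-1) + 0.4·(8) = 2.6
Best response: Sprint (11.6 is the largest).

Sprint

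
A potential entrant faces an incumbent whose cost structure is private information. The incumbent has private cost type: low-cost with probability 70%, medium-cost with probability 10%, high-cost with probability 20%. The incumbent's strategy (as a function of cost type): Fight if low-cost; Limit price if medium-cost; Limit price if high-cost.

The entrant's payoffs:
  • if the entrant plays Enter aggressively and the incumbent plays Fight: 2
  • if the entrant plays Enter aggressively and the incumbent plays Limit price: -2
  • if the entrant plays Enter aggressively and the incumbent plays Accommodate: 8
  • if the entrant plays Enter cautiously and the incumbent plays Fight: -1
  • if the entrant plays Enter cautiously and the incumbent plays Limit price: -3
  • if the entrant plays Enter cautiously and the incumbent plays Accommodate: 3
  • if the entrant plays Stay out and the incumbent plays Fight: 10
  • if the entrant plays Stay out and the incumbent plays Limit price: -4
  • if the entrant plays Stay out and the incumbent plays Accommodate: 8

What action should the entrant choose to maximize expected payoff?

Compute the entrant's expected payoff for each action, taking the expectation over the incumbent's type.
E[Enter aggressively] = 0.7·(2) + 0.1·(-2) + 0.2·(-2) = 0.8
E[Enter cautiously] = 0.7·(-1) + 0.1·(-3) + 0.2·(-3) = -1.6
E[Stay out] = 0.7·(10) + 0.1·(-4) + 0.2·(-4) = 5.8
Best response: Stay out (5.8 is the largest).

Stay out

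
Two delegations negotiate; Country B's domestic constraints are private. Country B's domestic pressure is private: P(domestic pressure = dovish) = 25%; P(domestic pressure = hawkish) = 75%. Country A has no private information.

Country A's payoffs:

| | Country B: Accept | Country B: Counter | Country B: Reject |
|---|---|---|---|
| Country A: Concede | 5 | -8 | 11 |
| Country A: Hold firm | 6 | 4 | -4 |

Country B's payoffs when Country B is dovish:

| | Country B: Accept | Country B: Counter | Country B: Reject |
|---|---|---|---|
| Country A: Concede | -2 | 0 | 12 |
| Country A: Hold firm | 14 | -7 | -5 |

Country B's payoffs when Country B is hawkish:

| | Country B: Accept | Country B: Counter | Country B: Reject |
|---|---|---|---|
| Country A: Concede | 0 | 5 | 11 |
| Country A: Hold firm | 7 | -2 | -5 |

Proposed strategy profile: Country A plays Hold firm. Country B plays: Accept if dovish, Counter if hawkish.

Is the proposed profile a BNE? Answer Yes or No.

Country A plays Hold firm: E[Hold firm] = 0.25·(6) + 0.75·(4) = 4.5; E[Concede] = -4.75. Best-responding. ✓
Country B (domestic pressure dovish), facing Hold firm: Accept gives 14, Counter gives -7, Reject gives -5. Proposed Accept is best. ✓
Country B (domestic pressure hawkish), facing Hold firm: Accept gives 7, Counter gives -2, Reject gives -5. Proposed Counter is not best — profitable deviation exists. ✗

No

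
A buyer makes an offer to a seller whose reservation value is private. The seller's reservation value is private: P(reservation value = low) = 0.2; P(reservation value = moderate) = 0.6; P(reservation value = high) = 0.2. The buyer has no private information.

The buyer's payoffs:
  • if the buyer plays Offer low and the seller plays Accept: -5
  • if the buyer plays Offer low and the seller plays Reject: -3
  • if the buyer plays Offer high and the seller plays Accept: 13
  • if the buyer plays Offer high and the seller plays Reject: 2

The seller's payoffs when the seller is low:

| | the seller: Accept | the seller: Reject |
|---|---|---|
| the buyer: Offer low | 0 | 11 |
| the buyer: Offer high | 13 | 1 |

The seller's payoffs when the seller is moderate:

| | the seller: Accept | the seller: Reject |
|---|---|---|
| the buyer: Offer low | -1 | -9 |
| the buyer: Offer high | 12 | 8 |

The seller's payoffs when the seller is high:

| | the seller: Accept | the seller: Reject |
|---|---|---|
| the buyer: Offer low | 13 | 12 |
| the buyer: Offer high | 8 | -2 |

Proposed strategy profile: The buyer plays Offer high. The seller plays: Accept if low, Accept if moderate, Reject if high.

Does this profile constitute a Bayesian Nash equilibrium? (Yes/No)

No

The buyer plays Offer high: E[Offer high] = 0.2·(13) + 0.6·(13) + 0.2·(2) = 10.8; E[Offer low] = -4.6. Best-responding. ✓
The seller (reservation value low), facing Offer high: Accept gives 13, Reject gives 1. Proposed Accept is best. ✓
The seller (reservation value moderate), facing Offer high: Accept gives 12, Reject gives 8. Proposed Accept is best. ✓
The seller (reservation value high), facing Offer high: Accept gives 8, Reject gives -2. Proposed Reject is not best — profitable deviation exists. ✗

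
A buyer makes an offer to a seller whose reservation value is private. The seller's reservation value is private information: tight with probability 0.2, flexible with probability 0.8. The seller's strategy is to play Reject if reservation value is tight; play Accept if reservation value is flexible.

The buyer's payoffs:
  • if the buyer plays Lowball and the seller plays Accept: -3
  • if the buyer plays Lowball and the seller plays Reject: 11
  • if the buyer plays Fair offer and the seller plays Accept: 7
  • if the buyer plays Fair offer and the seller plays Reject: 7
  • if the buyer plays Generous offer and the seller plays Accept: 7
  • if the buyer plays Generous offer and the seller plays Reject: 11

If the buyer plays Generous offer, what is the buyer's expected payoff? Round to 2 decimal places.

7.80

E[Generous offer] = 0.2·11 + 0.8·7 = 2.2 + 5.6 = 7.8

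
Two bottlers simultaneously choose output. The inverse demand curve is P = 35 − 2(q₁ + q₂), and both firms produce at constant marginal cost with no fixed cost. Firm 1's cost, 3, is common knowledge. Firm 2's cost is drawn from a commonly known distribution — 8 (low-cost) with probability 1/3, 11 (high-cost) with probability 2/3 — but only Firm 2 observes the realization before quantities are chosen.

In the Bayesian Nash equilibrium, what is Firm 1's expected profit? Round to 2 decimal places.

Type-c best response for Firm 2: q₂(c) = (35 − c)/4 − q₁/2.
Firm 1 maximizes expected profit; its first-order condition is 35 − 4q₁ − 2E[q₂] − 3 = 0.
Substituting E[q₂] and solving: E[c₂] = 10, so q₁ = (35 − 2·3 + 10)/6 = 6.5.
E[P] = 35 − 2·(q₁ + E[q₂]) = 16; Firm 1's expected profit = (E[P] − 3)·q₁ = (16 − 3)·6.5 = 84.5.

84.50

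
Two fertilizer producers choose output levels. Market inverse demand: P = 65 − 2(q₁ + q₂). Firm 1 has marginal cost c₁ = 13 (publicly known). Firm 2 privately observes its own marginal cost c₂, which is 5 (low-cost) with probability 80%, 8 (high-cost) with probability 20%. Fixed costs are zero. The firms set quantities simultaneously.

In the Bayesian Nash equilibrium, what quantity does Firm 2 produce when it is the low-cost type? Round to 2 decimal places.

11.28

Type-c best response for Firm 2: q₂(c) = (65 − c)/4 − q₁/2.
Firm 1 maximizes expected profit; its first-order condition is 65 − 4q₁ − 2E[q₂] − 13 = 0.
Substituting E[q₂] and solving: E[c₂] = 5.6, so q₁ = (65 − 2·13 + 5.6)/6 = 7.43333.
q₂(low-cost) = (65 − 5 − 2·7.43333)/4 = 11.2833.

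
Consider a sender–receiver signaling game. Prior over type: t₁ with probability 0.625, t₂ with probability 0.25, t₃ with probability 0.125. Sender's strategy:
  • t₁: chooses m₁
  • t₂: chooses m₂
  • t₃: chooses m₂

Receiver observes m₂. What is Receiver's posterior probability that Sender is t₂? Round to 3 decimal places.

P(m₂) = 0.625·0 + 0.25·1 + 0.125·1 = 0.375
P(t₂ | m₂) = (0.25·1) / 0.375 = 0.25 / 0.375 = 0.666667

0.667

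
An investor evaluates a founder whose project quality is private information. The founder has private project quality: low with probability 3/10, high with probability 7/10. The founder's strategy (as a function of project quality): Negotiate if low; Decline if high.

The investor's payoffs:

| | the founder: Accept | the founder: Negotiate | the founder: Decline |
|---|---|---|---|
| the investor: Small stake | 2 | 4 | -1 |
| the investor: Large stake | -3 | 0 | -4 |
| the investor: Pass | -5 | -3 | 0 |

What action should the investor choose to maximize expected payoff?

Small stake

Compute the investor's expected payoff for each action, taking the expectation over the founder's type.
E[Small stake] = 3/10·(4) + 7/10·(-1) = 1/2
E[Large stake] = 3/10·(0) + 7/10·(-4) = -14/5
E[Pass] = 3/10·(-3) + 7/10·(0) = -9/10
Best response: Small stake (1/2 is the largest).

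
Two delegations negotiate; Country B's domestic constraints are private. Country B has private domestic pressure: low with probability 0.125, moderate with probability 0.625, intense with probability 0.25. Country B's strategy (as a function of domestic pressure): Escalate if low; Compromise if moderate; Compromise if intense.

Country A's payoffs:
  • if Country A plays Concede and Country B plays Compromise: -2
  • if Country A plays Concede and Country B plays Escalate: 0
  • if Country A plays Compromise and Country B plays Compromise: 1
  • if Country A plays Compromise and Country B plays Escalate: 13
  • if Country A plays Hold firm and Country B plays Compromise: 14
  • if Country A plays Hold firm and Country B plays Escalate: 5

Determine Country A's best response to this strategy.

E[Concede] = 0.125·(0) + 0.625·(-2) + 0.25·(-2) = -1.75
E[Compromise] = 0.125·(13) + 0.625·(1) + 0.25·(1) = 2.5
E[Hold firm] = 0.125·(5) + 0.625·(14) + 0.25·(14) = 12.875
Best response: Hold firm (12.875 is the largest).

Hold firm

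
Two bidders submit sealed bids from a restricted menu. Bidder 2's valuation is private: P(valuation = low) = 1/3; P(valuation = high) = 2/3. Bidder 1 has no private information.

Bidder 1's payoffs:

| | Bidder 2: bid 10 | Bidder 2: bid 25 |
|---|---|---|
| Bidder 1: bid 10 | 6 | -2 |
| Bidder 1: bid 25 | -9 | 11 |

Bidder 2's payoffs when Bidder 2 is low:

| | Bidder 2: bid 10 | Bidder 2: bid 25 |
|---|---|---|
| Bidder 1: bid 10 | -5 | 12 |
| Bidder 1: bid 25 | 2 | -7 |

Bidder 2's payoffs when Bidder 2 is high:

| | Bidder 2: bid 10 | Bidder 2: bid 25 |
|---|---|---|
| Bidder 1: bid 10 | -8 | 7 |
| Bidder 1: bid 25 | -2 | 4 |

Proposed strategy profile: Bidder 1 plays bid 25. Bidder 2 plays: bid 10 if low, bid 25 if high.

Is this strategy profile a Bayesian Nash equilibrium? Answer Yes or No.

Yes

A profile is a BNE iff every type of every player is best-responding given beliefs about the other side.
Bidder 1 plays bid 25: E[bid 25] = 1/3·(-9) + 2/3·(11) = 13/3; E[bid 10] = 2/3. Best-responding. ✓
Bidder 2 (valuation low), facing bid 25: bid 10 gives 2, bid 25 gives -7. Proposed bid 10 is best. ✓
Bidder 2 (valuation high), facing bid 25: bid 10 gives -2, bid 25 gives 4. Proposed bid 25 is best. ✓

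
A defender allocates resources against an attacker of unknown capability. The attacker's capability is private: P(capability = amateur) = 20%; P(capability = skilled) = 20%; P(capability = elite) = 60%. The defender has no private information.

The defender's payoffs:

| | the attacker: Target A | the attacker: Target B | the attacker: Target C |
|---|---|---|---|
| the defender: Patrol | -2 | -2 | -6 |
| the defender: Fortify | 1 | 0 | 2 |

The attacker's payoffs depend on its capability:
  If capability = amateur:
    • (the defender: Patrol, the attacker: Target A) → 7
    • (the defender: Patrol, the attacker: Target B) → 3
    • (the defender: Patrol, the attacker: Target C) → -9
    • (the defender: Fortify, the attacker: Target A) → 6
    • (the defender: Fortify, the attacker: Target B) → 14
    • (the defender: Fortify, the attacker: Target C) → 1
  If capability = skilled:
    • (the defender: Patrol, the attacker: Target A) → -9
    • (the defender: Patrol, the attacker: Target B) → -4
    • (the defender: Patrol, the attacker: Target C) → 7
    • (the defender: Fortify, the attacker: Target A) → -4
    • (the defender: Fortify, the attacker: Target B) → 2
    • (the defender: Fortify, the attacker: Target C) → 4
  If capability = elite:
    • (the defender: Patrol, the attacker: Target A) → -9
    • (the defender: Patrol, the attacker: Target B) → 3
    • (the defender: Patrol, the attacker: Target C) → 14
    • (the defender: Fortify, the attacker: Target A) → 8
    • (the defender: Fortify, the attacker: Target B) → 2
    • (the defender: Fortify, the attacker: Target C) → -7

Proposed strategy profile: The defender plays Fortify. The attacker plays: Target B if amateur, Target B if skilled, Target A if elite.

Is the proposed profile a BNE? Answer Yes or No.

No

The defender plays Fortify: E[Fortify] = 0.2·(0) + 0.2·(0) + 0.6·(1) = 0.6; E[Patrol] = -2. Best-responding. ✓
The attacker (capability amateur), facing Fortify: Target A gives 6, Target B gives 14, Target C gives 1. Proposed Target B is best. ✓
The attacker (capability skilled), facing Fortify: Target A gives -4, Target B gives 2, Target C gives 4. Proposed Target B is not best — profitable deviation exists. ✗
The attacker (capability elite), facing Fortify: Target A gives 8, Target B gives 2, Target C gives -7. Proposed Target A is best. ✓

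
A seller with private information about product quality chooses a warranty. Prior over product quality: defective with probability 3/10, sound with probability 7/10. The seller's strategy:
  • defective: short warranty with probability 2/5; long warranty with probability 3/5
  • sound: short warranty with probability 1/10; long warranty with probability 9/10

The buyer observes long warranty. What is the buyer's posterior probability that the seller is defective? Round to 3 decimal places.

Apply Bayes' rule using the sender's strategy as the likelihood.
P(long warranty) = (3/10)·(3/5) + (7/10)·(9/10) = 81/100
P(defective | long warranty) = ((3/10)·(3/5)) / (81/100) = (9/50) / (81/100) = 2/9

0.222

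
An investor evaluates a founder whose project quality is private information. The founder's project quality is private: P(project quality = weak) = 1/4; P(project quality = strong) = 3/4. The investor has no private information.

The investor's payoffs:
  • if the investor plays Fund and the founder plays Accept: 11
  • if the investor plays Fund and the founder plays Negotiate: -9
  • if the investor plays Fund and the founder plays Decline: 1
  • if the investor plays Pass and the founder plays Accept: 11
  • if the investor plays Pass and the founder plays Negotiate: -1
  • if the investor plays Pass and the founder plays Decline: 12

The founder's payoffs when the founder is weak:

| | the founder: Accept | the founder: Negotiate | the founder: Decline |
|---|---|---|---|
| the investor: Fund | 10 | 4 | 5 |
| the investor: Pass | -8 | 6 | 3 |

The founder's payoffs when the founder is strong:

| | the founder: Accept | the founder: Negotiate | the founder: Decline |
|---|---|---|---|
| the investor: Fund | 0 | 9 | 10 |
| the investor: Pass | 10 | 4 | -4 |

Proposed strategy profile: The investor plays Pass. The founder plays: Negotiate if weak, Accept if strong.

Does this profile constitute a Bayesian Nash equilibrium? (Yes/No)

A profile is a BNE iff every type of every player is best-responding given beliefs about the other side.
The investor plays Pass: E[Pass] = 1/4·(-1) + 3/4·(11) = 8; E[Fund] = 6. Best-responding. ✓
The founder (project quality weak), facing Pass: Accept gives -8, Negotiate gives 6, Decline gives 3. Proposed Negotiate is best. ✓
The founder (project quality strong), facing Pass: Accept gives 10, Negotiate gives 4, Decline gives -4. Proposed Accept is best. ✓

Yes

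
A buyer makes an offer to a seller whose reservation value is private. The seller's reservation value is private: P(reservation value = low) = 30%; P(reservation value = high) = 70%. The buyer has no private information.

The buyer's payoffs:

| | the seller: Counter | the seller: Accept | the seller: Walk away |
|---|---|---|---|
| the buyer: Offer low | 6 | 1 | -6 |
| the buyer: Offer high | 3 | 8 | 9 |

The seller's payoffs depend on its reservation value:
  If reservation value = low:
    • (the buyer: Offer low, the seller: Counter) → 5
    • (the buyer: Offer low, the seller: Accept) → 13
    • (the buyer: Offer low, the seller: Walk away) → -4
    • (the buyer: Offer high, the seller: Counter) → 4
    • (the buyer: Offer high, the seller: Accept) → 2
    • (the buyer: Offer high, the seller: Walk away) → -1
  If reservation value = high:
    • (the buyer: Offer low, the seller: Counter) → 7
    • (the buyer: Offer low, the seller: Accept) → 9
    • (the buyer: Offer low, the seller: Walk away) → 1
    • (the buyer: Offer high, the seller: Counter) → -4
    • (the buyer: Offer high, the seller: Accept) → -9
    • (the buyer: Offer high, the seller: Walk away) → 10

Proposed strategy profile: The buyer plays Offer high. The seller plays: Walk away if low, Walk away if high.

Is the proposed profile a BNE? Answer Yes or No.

The buyer plays Offer high: E[Offer high] = 0.3·(9) + 0.7·(9) = 9; E[Offer low] = -6. Best-responding. ✓
The seller (reservation value low), facing Offer high: Counter gives 4, Accept gives 2, Walk away gives -1. Proposed Walk away is not best — profitable deviation exists. ✗
The seller (reservation value high), facing Offer high: Counter gives -4, Accept gives -9, Walk away gives 10. Proposed Walk away is best. ✓

No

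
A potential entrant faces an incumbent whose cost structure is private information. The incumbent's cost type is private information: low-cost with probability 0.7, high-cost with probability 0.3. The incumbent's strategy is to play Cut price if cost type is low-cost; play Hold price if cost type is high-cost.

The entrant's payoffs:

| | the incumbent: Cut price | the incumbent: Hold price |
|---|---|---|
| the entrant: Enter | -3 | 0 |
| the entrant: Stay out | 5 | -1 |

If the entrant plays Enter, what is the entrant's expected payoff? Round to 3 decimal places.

-2.100

E[Enter] = 0.7·(-3) + 0.3·0 = (-2.1) + 0 = -2.1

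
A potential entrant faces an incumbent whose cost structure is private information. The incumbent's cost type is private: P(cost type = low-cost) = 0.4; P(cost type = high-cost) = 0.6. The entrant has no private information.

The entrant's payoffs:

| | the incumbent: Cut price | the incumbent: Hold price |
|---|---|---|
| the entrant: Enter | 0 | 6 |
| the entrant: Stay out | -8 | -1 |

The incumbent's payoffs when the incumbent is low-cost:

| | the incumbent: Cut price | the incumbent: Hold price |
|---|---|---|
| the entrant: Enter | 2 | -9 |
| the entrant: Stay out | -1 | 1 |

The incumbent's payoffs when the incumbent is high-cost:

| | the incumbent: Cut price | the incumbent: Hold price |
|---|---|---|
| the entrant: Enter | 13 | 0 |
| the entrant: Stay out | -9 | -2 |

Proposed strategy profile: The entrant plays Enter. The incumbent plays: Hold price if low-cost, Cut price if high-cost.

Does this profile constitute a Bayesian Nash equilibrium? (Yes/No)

A profile is a BNE iff every type of every player is best-responding given beliefs about the other side.
The entrant plays Enter: E[Enter] = 0.4·(6) + 0.6·(0) = 2.4; E[Stay out] = -5.2. Best-responding. ✓
The incumbent (cost type low-cost), facing Enter: Cut price gives 2, Hold price gives -9. Proposed Hold price is not best — profitable deviation exists. ✗
The incumbent (cost type high-cost), facing Enter: Cut price gives 13, Hold price gives 0. Proposed Cut price is best. ✓

No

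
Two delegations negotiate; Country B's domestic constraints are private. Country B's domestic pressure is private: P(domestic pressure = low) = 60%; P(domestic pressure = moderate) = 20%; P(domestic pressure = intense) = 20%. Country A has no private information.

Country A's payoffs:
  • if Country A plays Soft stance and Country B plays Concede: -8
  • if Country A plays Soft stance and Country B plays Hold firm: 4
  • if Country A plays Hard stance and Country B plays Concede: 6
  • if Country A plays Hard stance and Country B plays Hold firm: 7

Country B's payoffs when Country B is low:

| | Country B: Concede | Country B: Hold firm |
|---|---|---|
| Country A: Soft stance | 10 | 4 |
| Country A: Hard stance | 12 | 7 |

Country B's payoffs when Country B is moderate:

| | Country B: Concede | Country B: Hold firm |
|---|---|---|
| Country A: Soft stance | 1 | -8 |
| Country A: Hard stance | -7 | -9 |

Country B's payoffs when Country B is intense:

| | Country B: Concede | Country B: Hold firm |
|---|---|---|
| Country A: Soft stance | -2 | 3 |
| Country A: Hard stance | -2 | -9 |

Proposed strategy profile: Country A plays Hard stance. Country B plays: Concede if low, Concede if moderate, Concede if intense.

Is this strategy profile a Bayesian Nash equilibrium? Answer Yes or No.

Yes

A profile is a BNE iff every type of every player is best-responding given beliefs about the other side.
Country A plays Hard stance: E[Hard stance] = 0.6·(6) + 0.2·(6) + 0.2·(6) = 6; E[Soft stance] = -8. Best-responding. ✓
Country B (domestic pressure low), facing Hard stance: Concede gives 12, Hold firm gives 7. Proposed Concede is best. ✓
Country B (domestic pressure moderate), facing Hard stance: Concede gives -7, Hold firm gives -9. Proposed Concede is best. ✓
Country B (domestic pressure intense), facing Hard stance: Concede gives -2, Hold firm gives -9. Proposed Concede is best. ✓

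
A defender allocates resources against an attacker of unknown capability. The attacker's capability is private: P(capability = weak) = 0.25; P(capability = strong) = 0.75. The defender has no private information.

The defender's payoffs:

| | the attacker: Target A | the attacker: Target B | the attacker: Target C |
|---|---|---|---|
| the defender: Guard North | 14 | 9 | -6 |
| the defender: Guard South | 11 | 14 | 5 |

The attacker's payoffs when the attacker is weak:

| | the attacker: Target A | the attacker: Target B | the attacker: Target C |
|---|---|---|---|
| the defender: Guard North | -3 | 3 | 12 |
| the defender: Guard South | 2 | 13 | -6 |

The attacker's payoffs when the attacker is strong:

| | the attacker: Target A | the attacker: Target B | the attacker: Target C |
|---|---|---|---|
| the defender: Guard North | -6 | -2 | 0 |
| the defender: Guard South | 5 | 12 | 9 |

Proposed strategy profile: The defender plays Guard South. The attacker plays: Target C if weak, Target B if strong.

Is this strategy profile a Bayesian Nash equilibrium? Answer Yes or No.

No

The defender plays Guard South: E[Guard South] = 0.25·(5) + 0.75·(14) = 11.75; E[Guard North] = 5.25. Best-responding. ✓
The attacker (capability weak), facing Guard South: Target A gives 2, Target B gives 13, Target C gives -6. Proposed Target C is not best — profitable deviation exists. ✗
The attacker (capability strong), facing Guard South: Target A gives 5, Target B gives 12, Target C gives 9. Proposed Target B is best. ✓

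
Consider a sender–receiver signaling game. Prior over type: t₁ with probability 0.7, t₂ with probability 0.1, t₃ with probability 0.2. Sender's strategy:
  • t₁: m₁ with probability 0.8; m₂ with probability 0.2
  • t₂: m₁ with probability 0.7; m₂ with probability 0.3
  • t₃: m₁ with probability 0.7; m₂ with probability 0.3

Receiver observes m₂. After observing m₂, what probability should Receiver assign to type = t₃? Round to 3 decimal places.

P(m₂) = 0.7·0.2 + 0.1·0.3 + 0.2·0.3 = 0.23
P(t₃ | m₂) = (0.2·0.3) / 0.23 = 0.06 / 0.23 = 0.26087

0.261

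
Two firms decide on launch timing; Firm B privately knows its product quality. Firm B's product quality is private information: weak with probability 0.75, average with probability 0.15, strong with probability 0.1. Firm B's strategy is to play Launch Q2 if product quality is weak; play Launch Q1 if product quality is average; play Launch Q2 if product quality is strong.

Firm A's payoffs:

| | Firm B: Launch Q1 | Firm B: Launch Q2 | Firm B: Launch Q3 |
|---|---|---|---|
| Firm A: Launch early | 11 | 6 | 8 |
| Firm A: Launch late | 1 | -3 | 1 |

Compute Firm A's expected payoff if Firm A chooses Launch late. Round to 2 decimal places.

E[Launch late] = 0.75·(-3) + 0.15·1 + 0.1·(-3) = (-2.25) + 0.15 + (-0.3) = -2.4

-2.40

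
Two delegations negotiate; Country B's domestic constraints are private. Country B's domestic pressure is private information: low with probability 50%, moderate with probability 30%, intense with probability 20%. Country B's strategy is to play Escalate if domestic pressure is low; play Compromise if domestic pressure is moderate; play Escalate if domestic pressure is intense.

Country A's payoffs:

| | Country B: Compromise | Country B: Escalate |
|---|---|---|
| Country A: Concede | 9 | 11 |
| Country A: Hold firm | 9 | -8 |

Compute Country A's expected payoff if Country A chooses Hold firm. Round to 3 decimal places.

E[Hold firm] = 0.5·(-8) + 0.3·9 + 0.2·(-8) = (-4) + 2.7 + (-1.6) = -2.9

-2.900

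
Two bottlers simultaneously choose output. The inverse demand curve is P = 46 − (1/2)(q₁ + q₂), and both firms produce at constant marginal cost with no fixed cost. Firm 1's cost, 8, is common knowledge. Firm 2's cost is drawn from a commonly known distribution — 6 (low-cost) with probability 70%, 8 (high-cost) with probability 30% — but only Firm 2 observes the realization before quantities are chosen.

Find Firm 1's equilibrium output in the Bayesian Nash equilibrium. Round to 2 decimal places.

Each type of Firm 2 best-responds to q₁; Firm 1 best-responds to the expected q₂ over Firm 2's types.
Firm 2 with cost c maximizes (46 − (1/2)(q₁+q₂) − c)·q₂, giving q₂(c) = (46 − c − (1/2)q₁).
E[c₂] = 0.7·6 + 0.3·8 = 6.6
Firm 1's FOC against E[q₂] yields q₁ = (46 − 2·8 + E[c₂])/(3/2) = (46 − 16 + 6.6)/(3/2) = 24.4.

24.40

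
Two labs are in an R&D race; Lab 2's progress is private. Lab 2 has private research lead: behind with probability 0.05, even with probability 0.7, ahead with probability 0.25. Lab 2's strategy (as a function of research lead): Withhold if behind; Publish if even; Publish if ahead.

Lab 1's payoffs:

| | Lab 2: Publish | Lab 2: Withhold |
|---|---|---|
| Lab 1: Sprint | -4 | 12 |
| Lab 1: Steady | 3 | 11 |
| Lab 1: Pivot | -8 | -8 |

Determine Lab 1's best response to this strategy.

E[Sprint] = 0.05·(12) + 0.7·(-4) + 0.25·(-4) = -3.2
E[Steady] = 0.05·(11) + 0.7·(3) + 0.25·(3) = 3.4
E[Pivot] = 0.05·(-8) + 0.7·(-8) + 0.25·(-8) = -8
Best response: Steady (3.4 is the largest).

Steady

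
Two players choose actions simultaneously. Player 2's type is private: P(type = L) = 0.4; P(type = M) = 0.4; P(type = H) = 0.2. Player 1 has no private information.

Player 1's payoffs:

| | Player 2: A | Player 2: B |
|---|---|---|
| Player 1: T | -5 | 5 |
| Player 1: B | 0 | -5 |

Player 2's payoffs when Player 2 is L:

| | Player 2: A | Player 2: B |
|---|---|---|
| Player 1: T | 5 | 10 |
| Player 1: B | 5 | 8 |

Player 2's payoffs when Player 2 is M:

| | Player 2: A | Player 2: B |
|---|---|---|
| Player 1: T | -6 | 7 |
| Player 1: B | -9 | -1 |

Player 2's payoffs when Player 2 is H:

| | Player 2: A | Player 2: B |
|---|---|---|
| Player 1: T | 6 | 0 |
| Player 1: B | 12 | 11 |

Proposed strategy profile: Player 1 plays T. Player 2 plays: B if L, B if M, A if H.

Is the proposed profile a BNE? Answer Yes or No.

Yes

A profile is a BNE iff every type of every player is best-responding given beliefs about the other side.
Player 1 plays T: E[T] = 0.4·(5) + 0.4·(5) + 0.2·(-5) = 3; E[B] = -4. Best-responding. ✓
Player 2 (type L), facing T: A gives 5, B gives 10. Proposed B is best. ✓
Player 2 (type M), facing T: A gives -6, B gives 7. Proposed B is best. ✓
Player 2 (type H), facing T: A gives 6, B gives 0. Proposed A is best. ✓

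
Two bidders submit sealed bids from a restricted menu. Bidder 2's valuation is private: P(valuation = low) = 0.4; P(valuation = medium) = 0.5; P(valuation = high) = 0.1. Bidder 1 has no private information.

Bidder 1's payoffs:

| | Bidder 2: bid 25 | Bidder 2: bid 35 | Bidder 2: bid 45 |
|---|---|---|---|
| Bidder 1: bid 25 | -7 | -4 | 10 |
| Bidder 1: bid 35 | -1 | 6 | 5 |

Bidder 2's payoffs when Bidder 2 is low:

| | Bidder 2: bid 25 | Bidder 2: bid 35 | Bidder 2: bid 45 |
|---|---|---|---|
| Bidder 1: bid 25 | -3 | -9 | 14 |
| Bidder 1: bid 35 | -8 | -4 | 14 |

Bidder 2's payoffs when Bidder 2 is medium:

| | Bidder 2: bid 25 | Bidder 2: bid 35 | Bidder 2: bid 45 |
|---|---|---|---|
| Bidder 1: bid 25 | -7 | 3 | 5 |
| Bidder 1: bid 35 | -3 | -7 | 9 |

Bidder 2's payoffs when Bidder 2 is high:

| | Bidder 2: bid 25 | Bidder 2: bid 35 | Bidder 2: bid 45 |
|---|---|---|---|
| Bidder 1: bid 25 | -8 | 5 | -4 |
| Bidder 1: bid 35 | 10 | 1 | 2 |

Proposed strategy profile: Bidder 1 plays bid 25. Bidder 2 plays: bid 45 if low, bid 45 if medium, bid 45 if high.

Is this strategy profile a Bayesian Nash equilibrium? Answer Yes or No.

Bidder 1 plays bid 25: E[bid 25] = 0.4·(10) + 0.5·(10) + 0.1·(10) = 10; E[bid 35] = 5. Best-responding. ✓
Bidder 2 (valuation low), facing bid 25: bid 25 gives -3, bid 35 gives -9, bid 45 gives 14. Proposed bid 45 is best. ✓
Bidder 2 (valuation medium), facing bid 25: bid 25 gives -7, bid 35 gives 3, bid 45 gives 5. Proposed bid 45 is best. ✓
Bidder 2 (valuation high), facing bid 25: bid 25 gives -8, bid 35 gives 5, bid 45 gives -4. Proposed bid 45 is not best — profitable deviation exists. ✗

No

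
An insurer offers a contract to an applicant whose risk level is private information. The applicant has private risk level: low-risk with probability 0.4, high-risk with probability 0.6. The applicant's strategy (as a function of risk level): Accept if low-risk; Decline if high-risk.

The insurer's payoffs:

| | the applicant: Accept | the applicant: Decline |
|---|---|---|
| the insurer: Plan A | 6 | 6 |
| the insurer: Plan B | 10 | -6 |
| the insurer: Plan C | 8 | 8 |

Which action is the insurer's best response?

E[Plan A] = 0.4·(6) + 0.6·(6) = 6
E[Plan B] = 0.4·(10) + 0.6·(-6) = 0.4
E[Plan C] = 0.4·(8) + 0.6·(8) = 8
Best response: Plan C (8 is the largest).

Plan C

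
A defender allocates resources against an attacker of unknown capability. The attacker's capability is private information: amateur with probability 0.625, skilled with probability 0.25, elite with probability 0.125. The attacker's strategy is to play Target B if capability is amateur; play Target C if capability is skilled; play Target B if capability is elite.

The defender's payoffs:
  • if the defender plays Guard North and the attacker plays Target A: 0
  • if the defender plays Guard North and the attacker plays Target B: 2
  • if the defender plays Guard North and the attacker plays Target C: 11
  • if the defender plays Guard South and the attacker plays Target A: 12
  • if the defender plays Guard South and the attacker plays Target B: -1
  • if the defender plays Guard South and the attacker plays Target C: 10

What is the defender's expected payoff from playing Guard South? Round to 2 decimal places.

1.75

E[Guard South] = 0.625·(-1) + 0.25·10 + 0.125·(-1) = (-0.625) + 2.5 + (-0.125) = 1.75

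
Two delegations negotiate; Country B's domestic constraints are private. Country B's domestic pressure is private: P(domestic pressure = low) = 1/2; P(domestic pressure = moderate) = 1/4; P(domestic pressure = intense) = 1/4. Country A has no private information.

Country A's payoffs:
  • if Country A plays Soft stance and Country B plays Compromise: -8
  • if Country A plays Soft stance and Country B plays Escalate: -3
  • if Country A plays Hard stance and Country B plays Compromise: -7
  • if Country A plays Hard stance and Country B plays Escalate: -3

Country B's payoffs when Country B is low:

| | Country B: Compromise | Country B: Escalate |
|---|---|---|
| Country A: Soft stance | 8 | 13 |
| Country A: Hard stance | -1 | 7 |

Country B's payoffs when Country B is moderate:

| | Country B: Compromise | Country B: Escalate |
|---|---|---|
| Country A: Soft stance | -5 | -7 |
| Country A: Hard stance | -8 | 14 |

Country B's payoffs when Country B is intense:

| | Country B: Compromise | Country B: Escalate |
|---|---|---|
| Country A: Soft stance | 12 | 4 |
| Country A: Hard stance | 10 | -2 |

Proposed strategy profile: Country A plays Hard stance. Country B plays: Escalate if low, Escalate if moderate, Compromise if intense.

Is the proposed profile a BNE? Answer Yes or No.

Country A plays Hard stance: E[Hard stance] = 1/2·(-3) + 1/4·(-3) + 1/4·(-7) = -4; E[Soft stance] = -17/4. Best-responding. ✓
Country B (domestic pressure low), facing Hard stance: Compromise gives -1, Escalate gives 7. Proposed Escalate is best. ✓
Country B (domestic pressure moderate), facing Hard stance: Compromise gives -8, Escalate gives 14. Proposed Escalate is best. ✓
Country B (domestic pressure intense), facing Hard stance: Compromise gives 10, Escalate gives -2. Proposed Compromise is best. ✓

Yes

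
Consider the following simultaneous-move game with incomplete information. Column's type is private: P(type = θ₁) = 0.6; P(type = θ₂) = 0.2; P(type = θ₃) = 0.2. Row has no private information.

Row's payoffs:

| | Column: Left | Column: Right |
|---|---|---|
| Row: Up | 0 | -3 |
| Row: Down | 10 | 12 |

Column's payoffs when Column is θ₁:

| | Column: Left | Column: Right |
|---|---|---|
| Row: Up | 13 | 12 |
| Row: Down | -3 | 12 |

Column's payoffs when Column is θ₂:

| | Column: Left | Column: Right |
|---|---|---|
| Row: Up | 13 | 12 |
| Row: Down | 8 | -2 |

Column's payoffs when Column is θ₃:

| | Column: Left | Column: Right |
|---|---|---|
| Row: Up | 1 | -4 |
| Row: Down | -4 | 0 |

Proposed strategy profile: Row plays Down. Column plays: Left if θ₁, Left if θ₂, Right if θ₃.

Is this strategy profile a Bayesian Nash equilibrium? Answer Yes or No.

No

A profile is a BNE iff every type of every player is best-responding given beliefs about the other side.
Row plays Down: E[Down] = 0.6·(10) + 0.2·(10) + 0.2·(12) = 10.4; E[Up] = -0.6. Best-responding. ✓
Column (type θ₁), facing Down: Left gives -3, Right gives 12. Proposed Left is not best — profitable deviation exists. ✗
Column (type θ₂), facing Down: Left gives 8, Right gives -2. Proposed Left is best. ✓
Column (type θ₃), facing Down: Left gives -4, Right gives 0. Proposed Right is best. ✓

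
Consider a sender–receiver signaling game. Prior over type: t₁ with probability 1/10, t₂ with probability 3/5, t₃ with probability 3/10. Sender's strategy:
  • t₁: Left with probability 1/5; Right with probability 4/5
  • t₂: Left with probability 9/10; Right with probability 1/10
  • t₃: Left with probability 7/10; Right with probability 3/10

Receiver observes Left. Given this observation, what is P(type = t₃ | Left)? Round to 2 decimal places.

0.27

P(Left) = (1/10)·(1/5) + (3/5)·(9/10) + (3/10)·(7/10) = 77/100
P(t₃ | Left) = ((3/10)·(7/10)) / (77/100) = (21/100) / (77/100) = 3/11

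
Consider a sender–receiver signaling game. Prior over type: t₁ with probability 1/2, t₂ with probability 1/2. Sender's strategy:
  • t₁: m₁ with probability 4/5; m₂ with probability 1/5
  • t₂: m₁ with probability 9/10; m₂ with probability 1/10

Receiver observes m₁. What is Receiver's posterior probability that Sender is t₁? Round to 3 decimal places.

0.471

Apply Bayes' rule using the sender's strategy as the likelihood.
P(m₁) = (1/2)·(4/5) + (1/2)·(9/10) = 17/20
P(t₁ | m₁) = ((1/2)·(4/5)) / (17/20) = (2/5) / (17/20) = 8/17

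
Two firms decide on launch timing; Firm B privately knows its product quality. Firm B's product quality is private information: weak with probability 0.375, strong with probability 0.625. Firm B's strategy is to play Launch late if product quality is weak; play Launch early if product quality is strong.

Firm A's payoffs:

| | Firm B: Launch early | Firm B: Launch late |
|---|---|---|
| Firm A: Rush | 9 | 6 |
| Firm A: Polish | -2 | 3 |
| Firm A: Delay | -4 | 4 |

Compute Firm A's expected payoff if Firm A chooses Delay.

-1

E[Delay] = 0.375·4 + 0.625·(-4) = 1.5 + (-2.5) = -1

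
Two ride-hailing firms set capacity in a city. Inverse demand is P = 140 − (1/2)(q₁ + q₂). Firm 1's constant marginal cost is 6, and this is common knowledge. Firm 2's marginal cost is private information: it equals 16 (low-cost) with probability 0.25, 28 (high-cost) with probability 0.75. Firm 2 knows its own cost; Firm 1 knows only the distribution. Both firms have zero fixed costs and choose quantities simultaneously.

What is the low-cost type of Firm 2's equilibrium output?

73

Firm 2 with cost c maximizes (140 − (1/2)(q₁+q₂) − c)·q₂, giving q₂(c) = (140 − c − (1/2)q₁).
E[c₂] = 0.25·16 + 0.75·28 = 25
Firm 1's FOC against E[q₂] yields q₁ = (140 − 2·6 + E[c₂])/(3/2) = (140 − 12 + 25)/(3/2) = 102.
q₂(low-cost) = (140 − 16 − (1/2)·102) = 73.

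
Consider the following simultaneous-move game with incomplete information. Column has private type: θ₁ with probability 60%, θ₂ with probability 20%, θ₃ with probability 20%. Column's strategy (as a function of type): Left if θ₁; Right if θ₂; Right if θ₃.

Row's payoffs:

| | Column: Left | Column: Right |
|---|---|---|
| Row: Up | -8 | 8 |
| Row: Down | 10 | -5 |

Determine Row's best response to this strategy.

E[Up] = 0.6·(-8) + 0.2·(8) + 0.2·(8) = -1.6
E[Down] = 0.6·(10) + 0.2·(-5) + 0.2·(-5) = 4
Best response: Down (4 is the largest).

Down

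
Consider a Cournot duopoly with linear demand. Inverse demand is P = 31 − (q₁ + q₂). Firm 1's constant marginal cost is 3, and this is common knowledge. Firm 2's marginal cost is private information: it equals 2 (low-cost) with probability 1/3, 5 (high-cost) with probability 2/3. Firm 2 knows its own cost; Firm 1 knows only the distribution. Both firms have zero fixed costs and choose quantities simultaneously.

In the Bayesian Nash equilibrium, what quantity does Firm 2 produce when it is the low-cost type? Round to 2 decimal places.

Type-c best response for Firm 2: q₂(c) = (31 − c)/2 − q₁/2.
Firm 1 maximizes expected profit; its first-order condition is 31 − 2q₁ − E[q₂] − 3 = 0.
Substituting E[q₂] and solving: E[c₂] = 4, so q₁ = (31 − 2·3 + 4)/3 = 9.66667.
q₂(low-cost) = (31 − 2 − 9.66667)/2 = 9.66667.

9.67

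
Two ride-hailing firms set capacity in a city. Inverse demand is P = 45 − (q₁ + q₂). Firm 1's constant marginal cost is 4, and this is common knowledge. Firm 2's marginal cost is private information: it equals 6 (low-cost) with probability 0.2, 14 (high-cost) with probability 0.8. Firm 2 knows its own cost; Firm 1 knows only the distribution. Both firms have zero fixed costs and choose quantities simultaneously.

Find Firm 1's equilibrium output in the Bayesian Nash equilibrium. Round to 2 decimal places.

Firm 2 with cost c maximizes (45 − (q₁+q₂) − c)·q₂, giving q₂(c) = (45 − c − q₁)/2.
E[c₂] = 0.2·6 + 0.8·14 = 12.4
Firm 1's FOC against E[q₂] yields q₁ = (45 − 2·4 + E[c₂])/3 = (45 − 8 + 12.4)/3 = 16.4667.

16.47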